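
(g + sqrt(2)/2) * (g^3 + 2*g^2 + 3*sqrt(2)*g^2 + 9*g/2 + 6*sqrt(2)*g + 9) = g^4 + 2*g^3 + 7*sqrt(2)*g^3/2 + 15*g^2/2 + 7*sqrt(2)*g^2 + 9*sqrt(2)*g/4 + 15*g + 9*sqrt(2)/2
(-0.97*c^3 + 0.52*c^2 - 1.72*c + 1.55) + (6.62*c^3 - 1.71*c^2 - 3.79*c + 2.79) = 5.65*c^3 - 1.19*c^2 - 5.51*c + 4.34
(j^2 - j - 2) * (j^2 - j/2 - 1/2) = j^4 - 3*j^3/2 - 2*j^2 + 3*j/2 + 1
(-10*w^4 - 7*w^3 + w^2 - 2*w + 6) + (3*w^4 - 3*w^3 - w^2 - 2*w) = -7*w^4 - 10*w^3 - 4*w + 6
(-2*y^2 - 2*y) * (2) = -4*y^2 - 4*y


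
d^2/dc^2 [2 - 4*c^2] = -8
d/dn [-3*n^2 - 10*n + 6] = -6*n - 10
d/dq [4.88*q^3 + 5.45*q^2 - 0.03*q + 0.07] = 14.64*q^2 + 10.9*q - 0.03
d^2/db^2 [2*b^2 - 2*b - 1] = 4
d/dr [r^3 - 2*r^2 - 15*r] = 3*r^2 - 4*r - 15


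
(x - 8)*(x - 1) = x^2 - 9*x + 8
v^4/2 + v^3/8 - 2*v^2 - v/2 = v*(v/2 + 1)*(v - 2)*(v + 1/4)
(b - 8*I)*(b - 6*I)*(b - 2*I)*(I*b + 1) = I*b^4 + 17*b^3 - 92*I*b^2 - 172*b + 96*I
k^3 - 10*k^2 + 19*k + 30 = (k - 6)*(k - 5)*(k + 1)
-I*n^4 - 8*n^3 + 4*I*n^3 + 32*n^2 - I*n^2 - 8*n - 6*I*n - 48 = (n - 3)*(n - 2)*(n - 8*I)*(-I*n - I)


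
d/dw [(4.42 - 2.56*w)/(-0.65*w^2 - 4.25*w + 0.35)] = (-1.664*w^2 + 5.746*w + 17.889)/(0.4225*w^4 + 5.525*w^3 + 17.6075*w^2 - 2.975*w + 0.1225)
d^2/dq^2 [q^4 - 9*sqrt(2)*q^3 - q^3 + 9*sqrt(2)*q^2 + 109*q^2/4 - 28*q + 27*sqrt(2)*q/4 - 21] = 12*q^2 - 54*sqrt(2)*q - 6*q + 18*sqrt(2) + 109/2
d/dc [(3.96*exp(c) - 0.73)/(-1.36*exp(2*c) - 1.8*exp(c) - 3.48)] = (5.3856*exp(2*c) - 1.9856*exp(c) - 15.0948)*exp(c)/(1.8496*exp(4*c) + 4.896*exp(3*c) + 12.7056*exp(2*c) + 12.528*exp(c) + 12.1104)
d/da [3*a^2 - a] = 6*a - 1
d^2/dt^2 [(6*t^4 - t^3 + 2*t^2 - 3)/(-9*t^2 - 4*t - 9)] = 2*(-486*t^6 - 648*t^5 - 1746*t^4 - 1721*t^3 - 1593*t^2 + 567*t - 357)/(729*t^6 + 972*t^5 + 2619*t^4 + 2008*t^3 + 2619*t^2 + 972*t + 729)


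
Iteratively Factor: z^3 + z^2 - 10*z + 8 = (z + 4)*(z^2 - 3*z + 2) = (z - 1)*(z + 4)*(z - 2)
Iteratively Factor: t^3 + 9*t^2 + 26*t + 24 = (t + 4)*(t^2 + 5*t + 6) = (t + 3)*(t + 4)*(t + 2)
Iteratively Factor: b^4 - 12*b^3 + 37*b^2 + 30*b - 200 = (b - 4)*(b^3 - 8*b^2 + 5*b + 50) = (b - 4)*(b + 2)*(b^2 - 10*b + 25) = (b - 5)*(b - 4)*(b + 2)*(b - 5)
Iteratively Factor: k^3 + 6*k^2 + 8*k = (k + 4)*(k^2 + 2*k) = k*(k + 4)*(k + 2)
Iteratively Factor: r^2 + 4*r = (r)*(r + 4)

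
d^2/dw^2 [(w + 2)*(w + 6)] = 2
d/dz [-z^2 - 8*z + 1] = -2*z - 8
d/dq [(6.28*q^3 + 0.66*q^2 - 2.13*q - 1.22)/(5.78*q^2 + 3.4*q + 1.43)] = (36.2984*q^4 + 42.704*q^3 + 41.4966*q^2 + 15.9908*q + 1.1021)/(33.4084*q^4 + 39.304*q^3 + 28.0908*q^2 + 9.724*q + 2.0449)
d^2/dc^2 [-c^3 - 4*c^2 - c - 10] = -6*c - 8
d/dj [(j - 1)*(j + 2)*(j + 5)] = 3*j^2 + 12*j + 3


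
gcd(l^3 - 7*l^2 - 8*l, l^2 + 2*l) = l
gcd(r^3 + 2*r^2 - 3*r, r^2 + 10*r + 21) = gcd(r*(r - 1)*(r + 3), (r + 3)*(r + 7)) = r + 3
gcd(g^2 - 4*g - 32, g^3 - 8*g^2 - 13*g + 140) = g + 4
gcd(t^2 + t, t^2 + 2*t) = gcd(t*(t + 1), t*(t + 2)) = t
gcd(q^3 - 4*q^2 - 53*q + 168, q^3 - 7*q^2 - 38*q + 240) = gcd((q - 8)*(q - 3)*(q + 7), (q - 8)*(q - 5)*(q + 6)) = q - 8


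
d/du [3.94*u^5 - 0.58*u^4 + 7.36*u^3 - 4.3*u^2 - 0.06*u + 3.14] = 19.7*u^4 - 2.32*u^3 + 22.08*u^2 - 8.6*u - 0.06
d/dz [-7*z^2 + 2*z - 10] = 2 - 14*z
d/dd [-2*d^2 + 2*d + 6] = 2 - 4*d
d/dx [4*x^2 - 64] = 8*x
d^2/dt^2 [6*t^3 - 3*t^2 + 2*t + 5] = 36*t - 6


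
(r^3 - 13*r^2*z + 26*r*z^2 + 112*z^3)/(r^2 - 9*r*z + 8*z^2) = (-r^2 + 5*r*z + 14*z^2)/(-r + z)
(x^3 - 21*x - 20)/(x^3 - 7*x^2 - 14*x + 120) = (x + 1)/(x - 6)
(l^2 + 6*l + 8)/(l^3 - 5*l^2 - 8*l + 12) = (l + 4)/(l^2 - 7*l + 6)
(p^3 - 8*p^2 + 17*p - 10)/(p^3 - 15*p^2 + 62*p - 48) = (p^2 - 7*p + 10)/(p^2 - 14*p + 48)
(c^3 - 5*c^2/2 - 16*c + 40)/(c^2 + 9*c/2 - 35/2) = (c^2 - 16)/(c + 7)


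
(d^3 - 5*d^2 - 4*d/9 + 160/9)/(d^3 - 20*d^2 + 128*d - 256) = (d^2 - d - 40/9)/(d^2 - 16*d + 64)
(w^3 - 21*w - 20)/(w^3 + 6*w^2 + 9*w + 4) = (w - 5)/(w + 1)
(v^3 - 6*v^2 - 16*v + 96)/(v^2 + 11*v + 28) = (v^2 - 10*v + 24)/(v + 7)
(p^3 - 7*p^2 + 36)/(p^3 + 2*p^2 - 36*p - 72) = (p - 3)/(p + 6)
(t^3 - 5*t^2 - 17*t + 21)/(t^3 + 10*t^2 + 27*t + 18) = (t^2 - 8*t + 7)/(t^2 + 7*t + 6)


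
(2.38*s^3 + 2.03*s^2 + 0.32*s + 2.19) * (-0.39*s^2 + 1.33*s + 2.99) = -0.9282*s^5 + 2.3737*s^4 + 9.6913*s^3 + 5.6412*s^2 + 3.8695*s + 6.5481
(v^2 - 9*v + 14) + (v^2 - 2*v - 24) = 2*v^2 - 11*v - 10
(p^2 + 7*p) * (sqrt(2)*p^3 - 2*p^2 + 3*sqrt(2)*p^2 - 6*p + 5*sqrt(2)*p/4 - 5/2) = sqrt(2)*p^5 - 2*p^4 + 10*sqrt(2)*p^4 - 20*p^3 + 89*sqrt(2)*p^3/4 - 89*p^2/2 + 35*sqrt(2)*p^2/4 - 35*p/2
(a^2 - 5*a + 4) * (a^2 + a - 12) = a^4 - 4*a^3 - 13*a^2 + 64*a - 48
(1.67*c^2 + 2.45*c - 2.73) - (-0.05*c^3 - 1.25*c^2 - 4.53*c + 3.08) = 0.05*c^3 + 2.92*c^2 + 6.98*c - 5.81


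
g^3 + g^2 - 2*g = g*(g - 1)*(g + 2)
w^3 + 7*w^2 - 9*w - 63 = (w - 3)*(w + 3)*(w + 7)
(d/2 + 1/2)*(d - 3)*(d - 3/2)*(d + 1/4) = d^4/2 - 13*d^3/8 - 7*d^2/16 + 9*d/4 + 9/16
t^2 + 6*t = t*(t + 6)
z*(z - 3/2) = z^2 - 3*z/2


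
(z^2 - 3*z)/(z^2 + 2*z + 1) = z*(z - 3)/(z^2 + 2*z + 1)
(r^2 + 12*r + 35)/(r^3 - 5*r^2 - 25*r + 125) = (r + 7)/(r^2 - 10*r + 25)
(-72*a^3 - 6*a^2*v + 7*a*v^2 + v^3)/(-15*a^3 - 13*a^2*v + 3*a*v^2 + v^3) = (24*a^2 + 10*a*v + v^2)/(5*a^2 + 6*a*v + v^2)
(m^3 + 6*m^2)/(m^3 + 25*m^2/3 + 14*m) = 3*m/(3*m + 7)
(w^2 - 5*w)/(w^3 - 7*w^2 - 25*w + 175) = w/(w^2 - 2*w - 35)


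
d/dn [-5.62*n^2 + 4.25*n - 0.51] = 4.25 - 11.24*n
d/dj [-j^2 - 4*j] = -2*j - 4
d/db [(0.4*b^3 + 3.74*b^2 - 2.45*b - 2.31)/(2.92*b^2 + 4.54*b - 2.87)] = (1.168*b^4 + 3.632*b^3 + 20.6896*b^2 - 7.9772*b + 17.5189)/(8.5264*b^4 + 26.5136*b^3 + 3.8508*b^2 - 26.0596*b + 8.2369)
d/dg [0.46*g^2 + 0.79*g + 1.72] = 0.92*g + 0.79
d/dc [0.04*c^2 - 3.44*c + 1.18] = 0.08*c - 3.44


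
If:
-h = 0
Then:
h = 0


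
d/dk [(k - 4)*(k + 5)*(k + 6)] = 3*k^2 + 14*k - 14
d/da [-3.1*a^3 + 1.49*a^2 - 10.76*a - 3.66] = -9.3*a^2 + 2.98*a - 10.76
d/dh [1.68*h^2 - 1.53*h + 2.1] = 3.36*h - 1.53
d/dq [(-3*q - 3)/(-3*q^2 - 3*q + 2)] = 3*(3*q^2 + 3*q - 3*(q + 1)*(2*q + 1) - 2)/(3*q^2 + 3*q - 2)^2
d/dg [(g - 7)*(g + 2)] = 2*g - 5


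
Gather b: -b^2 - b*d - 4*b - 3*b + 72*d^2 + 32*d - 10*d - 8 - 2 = -b^2 + b*(-d - 7) + 72*d^2 + 22*d - 10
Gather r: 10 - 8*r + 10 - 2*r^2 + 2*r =-2*r^2 - 6*r + 20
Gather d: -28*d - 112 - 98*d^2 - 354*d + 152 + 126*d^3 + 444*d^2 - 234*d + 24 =126*d^3 + 346*d^2 - 616*d + 64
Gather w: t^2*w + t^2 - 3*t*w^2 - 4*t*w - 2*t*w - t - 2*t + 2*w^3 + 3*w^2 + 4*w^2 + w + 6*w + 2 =t^2 - 3*t + 2*w^3 + w^2*(7 - 3*t) + w*(t^2 - 6*t + 7) + 2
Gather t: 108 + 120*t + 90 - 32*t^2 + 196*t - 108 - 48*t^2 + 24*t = -80*t^2 + 340*t + 90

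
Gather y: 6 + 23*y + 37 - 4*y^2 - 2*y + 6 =-4*y^2 + 21*y + 49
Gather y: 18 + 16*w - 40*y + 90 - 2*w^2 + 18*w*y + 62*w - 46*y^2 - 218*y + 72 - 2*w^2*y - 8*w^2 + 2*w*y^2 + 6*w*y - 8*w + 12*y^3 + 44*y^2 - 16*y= -10*w^2 + 70*w + 12*y^3 + y^2*(2*w - 2) + y*(-2*w^2 + 24*w - 274) + 180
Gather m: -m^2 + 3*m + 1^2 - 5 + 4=-m^2 + 3*m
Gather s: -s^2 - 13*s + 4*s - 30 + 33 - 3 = -s^2 - 9*s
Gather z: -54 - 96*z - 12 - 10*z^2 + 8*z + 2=-10*z^2 - 88*z - 64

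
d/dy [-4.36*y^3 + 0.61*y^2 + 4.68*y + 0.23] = -13.08*y^2 + 1.22*y + 4.68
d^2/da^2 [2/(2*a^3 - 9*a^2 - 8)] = 12*(-12*a^2*(a - 3)^2 + (3 - 2*a)*(-2*a^3 + 9*a^2 + 8))/(-2*a^3 + 9*a^2 + 8)^3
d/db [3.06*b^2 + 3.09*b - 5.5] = 6.12*b + 3.09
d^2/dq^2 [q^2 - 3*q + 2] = 2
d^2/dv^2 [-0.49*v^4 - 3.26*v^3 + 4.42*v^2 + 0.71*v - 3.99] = -5.88*v^2 - 19.56*v + 8.84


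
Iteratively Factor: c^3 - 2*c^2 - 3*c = (c + 1)*(c^2 - 3*c) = c*(c + 1)*(c - 3)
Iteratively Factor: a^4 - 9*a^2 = (a + 3)*(a^3 - 3*a^2) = a*(a + 3)*(a^2 - 3*a) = a^2*(a + 3)*(a - 3)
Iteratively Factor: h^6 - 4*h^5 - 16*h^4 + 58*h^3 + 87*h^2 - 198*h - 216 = (h - 3)*(h^5 - h^4 - 19*h^3 + h^2 + 90*h + 72) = (h - 3)*(h + 3)*(h^4 - 4*h^3 - 7*h^2 + 22*h + 24) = (h - 4)*(h - 3)*(h + 3)*(h^3 - 7*h - 6) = (h - 4)*(h - 3)*(h + 1)*(h + 3)*(h^2 - h - 6) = (h - 4)*(h - 3)^2*(h + 1)*(h + 3)*(h + 2)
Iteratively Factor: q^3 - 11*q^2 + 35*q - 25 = (q - 5)*(q^2 - 6*q + 5) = (q - 5)^2*(q - 1)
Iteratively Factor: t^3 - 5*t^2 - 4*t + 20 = (t - 2)*(t^2 - 3*t - 10) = (t - 5)*(t - 2)*(t + 2)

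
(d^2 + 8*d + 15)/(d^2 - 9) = (d + 5)/(d - 3)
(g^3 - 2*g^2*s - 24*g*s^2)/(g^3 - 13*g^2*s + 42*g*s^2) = (-g - 4*s)/(-g + 7*s)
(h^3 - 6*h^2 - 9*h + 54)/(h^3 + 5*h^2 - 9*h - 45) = (h - 6)/(h + 5)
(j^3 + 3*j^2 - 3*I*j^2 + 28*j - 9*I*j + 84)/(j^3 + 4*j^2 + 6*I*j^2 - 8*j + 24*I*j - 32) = (j^2 + j*(3 - 7*I) - 21*I)/(j^2 + 2*j*(2 + I) + 8*I)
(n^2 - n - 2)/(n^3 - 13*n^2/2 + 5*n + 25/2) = 2*(n - 2)/(2*n^2 - 15*n + 25)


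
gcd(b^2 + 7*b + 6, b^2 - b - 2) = b + 1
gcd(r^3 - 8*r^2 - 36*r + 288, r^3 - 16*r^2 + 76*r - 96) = r^2 - 14*r + 48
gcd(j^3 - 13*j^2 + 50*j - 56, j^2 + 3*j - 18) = 1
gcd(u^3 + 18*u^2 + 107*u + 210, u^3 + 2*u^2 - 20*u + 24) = u + 6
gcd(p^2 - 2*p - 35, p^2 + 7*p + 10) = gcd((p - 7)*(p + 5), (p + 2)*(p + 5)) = p + 5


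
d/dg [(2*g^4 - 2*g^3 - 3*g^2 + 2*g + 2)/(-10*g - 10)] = g*(-6*g^3 - 4*g^2 + 9*g + 6)/(10*(g^2 + 2*g + 1))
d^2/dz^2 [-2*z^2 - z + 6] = -4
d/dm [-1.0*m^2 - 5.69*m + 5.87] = -2.0*m - 5.69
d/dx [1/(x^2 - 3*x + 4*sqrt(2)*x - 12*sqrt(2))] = (-2*x - 4*sqrt(2) + 3)/(x^2 - 3*x + 4*sqrt(2)*x - 12*sqrt(2))^2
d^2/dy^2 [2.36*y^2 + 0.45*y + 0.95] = 4.72000000000000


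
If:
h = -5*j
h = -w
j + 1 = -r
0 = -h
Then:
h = 0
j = 0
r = -1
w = 0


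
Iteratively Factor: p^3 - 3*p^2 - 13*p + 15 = (p - 1)*(p^2 - 2*p - 15) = (p - 1)*(p + 3)*(p - 5)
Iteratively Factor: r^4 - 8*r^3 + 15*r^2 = (r)*(r^3 - 8*r^2 + 15*r) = r^2*(r^2 - 8*r + 15) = r^2*(r - 5)*(r - 3)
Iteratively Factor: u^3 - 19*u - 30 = (u + 3)*(u^2 - 3*u - 10) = (u + 2)*(u + 3)*(u - 5)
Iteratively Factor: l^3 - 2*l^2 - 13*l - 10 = (l - 5)*(l^2 + 3*l + 2) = (l - 5)*(l + 2)*(l + 1)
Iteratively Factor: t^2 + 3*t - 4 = (t - 1)*(t + 4)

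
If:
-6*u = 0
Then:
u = 0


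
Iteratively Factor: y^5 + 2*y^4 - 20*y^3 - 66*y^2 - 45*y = (y + 1)*(y^4 + y^3 - 21*y^2 - 45*y) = (y + 1)*(y + 3)*(y^3 - 2*y^2 - 15*y) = (y - 5)*(y + 1)*(y + 3)*(y^2 + 3*y) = (y - 5)*(y + 1)*(y + 3)^2*(y)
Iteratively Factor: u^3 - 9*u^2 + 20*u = (u)*(u^2 - 9*u + 20) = u*(u - 4)*(u - 5)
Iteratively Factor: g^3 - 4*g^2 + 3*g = (g)*(g^2 - 4*g + 3) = g*(g - 3)*(g - 1)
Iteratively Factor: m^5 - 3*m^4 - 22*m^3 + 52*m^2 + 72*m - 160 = (m - 2)*(m^4 - m^3 - 24*m^2 + 4*m + 80) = (m - 2)^2*(m^3 + m^2 - 22*m - 40) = (m - 5)*(m - 2)^2*(m^2 + 6*m + 8) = (m - 5)*(m - 2)^2*(m + 2)*(m + 4)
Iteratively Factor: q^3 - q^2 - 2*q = (q + 1)*(q^2 - 2*q) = (q - 2)*(q + 1)*(q)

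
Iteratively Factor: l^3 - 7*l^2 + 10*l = (l - 5)*(l^2 - 2*l) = (l - 5)*(l - 2)*(l)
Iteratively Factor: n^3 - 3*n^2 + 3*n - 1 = (n - 1)*(n^2 - 2*n + 1) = (n - 1)^2*(n - 1)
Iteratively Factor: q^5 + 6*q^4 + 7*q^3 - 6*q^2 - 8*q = (q + 1)*(q^4 + 5*q^3 + 2*q^2 - 8*q) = q*(q + 1)*(q^3 + 5*q^2 + 2*q - 8) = q*(q + 1)*(q + 4)*(q^2 + q - 2) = q*(q + 1)*(q + 2)*(q + 4)*(q - 1)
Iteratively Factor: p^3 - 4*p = (p + 2)*(p^2 - 2*p) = (p - 2)*(p + 2)*(p)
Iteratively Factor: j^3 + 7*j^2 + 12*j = (j + 3)*(j^2 + 4*j) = (j + 3)*(j + 4)*(j)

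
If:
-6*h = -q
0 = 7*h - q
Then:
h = 0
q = 0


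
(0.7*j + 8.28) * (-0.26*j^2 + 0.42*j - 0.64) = -0.182*j^3 - 1.8588*j^2 + 3.0296*j - 5.2992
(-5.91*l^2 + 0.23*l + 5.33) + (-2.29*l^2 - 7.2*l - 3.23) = -8.2*l^2 - 6.97*l + 2.1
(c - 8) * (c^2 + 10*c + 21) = c^3 + 2*c^2 - 59*c - 168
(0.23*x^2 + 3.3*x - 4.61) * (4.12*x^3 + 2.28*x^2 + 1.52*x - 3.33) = 0.9476*x^5 + 14.1204*x^4 - 11.1196*x^3 - 6.2607*x^2 - 17.9962*x + 15.3513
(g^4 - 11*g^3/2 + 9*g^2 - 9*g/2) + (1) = g^4 - 11*g^3/2 + 9*g^2 - 9*g/2 + 1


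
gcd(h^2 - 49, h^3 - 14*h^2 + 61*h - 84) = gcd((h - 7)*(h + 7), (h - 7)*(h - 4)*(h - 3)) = h - 7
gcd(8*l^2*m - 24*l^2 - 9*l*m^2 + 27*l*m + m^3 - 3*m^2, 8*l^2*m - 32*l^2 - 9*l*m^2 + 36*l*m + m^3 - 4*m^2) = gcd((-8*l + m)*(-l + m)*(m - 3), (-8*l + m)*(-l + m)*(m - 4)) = 8*l^2 - 9*l*m + m^2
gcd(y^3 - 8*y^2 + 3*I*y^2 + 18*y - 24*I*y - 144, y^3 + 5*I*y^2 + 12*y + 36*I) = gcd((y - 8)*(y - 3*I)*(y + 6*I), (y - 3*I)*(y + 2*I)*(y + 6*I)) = y^2 + 3*I*y + 18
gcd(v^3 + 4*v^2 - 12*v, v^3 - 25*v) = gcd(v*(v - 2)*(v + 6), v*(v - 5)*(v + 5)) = v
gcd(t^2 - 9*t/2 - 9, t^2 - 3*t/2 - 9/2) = t + 3/2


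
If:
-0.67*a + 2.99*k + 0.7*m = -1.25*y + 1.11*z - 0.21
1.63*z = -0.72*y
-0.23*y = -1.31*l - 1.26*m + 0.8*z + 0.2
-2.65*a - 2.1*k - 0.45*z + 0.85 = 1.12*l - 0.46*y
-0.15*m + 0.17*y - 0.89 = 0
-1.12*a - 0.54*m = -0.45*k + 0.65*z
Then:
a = 1.38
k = -1.25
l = 1.84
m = -2.09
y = 3.39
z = -1.50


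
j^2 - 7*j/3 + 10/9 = (j - 5/3)*(j - 2/3)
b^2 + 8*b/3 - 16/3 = (b - 4/3)*(b + 4)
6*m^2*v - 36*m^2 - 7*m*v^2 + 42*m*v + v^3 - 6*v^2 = (-6*m + v)*(-m + v)*(v - 6)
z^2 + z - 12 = (z - 3)*(z + 4)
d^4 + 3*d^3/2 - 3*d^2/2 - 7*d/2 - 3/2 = (d - 3/2)*(d + 1)^3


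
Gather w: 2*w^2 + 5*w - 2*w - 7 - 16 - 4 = 2*w^2 + 3*w - 27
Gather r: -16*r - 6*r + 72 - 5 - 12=55 - 22*r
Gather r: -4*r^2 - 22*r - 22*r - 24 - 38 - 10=-4*r^2 - 44*r - 72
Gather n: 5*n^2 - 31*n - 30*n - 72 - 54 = 5*n^2 - 61*n - 126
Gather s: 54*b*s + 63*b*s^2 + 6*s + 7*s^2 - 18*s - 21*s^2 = s^2*(63*b - 14) + s*(54*b - 12)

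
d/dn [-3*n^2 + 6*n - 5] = 6 - 6*n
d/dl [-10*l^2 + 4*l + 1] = 4 - 20*l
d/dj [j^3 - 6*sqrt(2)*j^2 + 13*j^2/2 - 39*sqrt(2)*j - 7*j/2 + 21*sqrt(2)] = 3*j^2 - 12*sqrt(2)*j + 13*j - 39*sqrt(2) - 7/2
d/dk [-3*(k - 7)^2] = 42 - 6*k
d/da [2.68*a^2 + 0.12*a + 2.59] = 5.36*a + 0.12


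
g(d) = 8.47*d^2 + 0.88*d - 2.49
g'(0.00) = 0.88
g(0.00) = -2.49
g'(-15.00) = -253.22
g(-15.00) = 1890.06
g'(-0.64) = -9.96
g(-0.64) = 0.42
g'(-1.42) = -23.17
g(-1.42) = 13.34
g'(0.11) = 2.74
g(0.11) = -2.29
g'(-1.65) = -27.07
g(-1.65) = 19.12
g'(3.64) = 62.54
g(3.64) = 112.94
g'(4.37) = 74.91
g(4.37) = 163.11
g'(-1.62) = -26.56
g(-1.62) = 18.31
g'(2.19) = 37.98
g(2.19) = 40.06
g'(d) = 16.94*d + 0.88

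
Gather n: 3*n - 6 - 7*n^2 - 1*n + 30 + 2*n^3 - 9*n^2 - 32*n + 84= 2*n^3 - 16*n^2 - 30*n + 108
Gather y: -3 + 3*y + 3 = 3*y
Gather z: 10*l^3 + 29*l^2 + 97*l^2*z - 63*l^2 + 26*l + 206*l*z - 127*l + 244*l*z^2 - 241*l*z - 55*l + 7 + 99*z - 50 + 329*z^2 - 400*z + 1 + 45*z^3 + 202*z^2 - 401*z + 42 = 10*l^3 - 34*l^2 - 156*l + 45*z^3 + z^2*(244*l + 531) + z*(97*l^2 - 35*l - 702)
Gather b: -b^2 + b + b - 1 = -b^2 + 2*b - 1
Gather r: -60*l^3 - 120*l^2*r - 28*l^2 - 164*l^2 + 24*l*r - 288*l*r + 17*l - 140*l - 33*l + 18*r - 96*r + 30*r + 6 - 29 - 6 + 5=-60*l^3 - 192*l^2 - 156*l + r*(-120*l^2 - 264*l - 48) - 24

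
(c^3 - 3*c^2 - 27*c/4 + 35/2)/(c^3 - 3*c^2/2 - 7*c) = (c^2 + c/2 - 5)/(c*(c + 2))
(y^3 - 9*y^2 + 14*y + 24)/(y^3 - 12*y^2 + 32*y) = (y^2 - 5*y - 6)/(y*(y - 8))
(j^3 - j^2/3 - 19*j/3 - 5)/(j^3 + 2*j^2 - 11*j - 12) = (j + 5/3)/(j + 4)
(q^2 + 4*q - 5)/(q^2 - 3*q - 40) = (q - 1)/(q - 8)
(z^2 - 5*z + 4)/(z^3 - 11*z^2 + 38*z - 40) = (z - 1)/(z^2 - 7*z + 10)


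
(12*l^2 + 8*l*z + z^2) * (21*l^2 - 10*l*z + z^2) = 252*l^4 + 48*l^3*z - 47*l^2*z^2 - 2*l*z^3 + z^4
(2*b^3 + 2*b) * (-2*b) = -4*b^4 - 4*b^2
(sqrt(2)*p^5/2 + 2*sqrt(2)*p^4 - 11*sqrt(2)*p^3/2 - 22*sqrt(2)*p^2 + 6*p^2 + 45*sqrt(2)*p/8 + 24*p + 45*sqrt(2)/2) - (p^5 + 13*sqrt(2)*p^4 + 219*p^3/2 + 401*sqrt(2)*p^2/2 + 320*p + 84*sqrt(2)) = -p^5 + sqrt(2)*p^5/2 - 11*sqrt(2)*p^4 - 219*p^3/2 - 11*sqrt(2)*p^3/2 - 445*sqrt(2)*p^2/2 + 6*p^2 - 296*p + 45*sqrt(2)*p/8 - 123*sqrt(2)/2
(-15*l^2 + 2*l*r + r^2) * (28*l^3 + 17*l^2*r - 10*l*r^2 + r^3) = -420*l^5 - 199*l^4*r + 212*l^3*r^2 - 18*l^2*r^3 - 8*l*r^4 + r^5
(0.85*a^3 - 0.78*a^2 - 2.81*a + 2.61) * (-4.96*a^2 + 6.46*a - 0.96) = -4.216*a^5 + 9.3598*a^4 + 8.0828*a^3 - 30.3494*a^2 + 19.5582*a - 2.5056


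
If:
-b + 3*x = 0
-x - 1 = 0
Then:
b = -3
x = -1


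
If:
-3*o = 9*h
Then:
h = -o/3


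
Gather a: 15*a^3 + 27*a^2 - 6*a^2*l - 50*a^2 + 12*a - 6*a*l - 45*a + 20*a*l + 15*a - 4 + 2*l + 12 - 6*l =15*a^3 + a^2*(-6*l - 23) + a*(14*l - 18) - 4*l + 8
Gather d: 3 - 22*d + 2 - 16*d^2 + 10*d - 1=-16*d^2 - 12*d + 4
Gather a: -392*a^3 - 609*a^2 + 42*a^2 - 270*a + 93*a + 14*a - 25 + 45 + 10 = -392*a^3 - 567*a^2 - 163*a + 30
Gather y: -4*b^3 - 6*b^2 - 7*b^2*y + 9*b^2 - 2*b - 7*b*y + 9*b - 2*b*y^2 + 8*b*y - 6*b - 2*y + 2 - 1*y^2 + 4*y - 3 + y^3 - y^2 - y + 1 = -4*b^3 + 3*b^2 + b + y^3 + y^2*(-2*b - 2) + y*(-7*b^2 + b + 1)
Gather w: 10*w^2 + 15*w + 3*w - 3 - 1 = 10*w^2 + 18*w - 4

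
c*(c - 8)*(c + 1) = c^3 - 7*c^2 - 8*c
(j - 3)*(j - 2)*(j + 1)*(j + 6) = j^4 + 2*j^3 - 23*j^2 + 12*j + 36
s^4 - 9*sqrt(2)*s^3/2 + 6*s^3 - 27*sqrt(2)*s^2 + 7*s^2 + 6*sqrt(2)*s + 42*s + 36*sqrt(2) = (s + 6)*(s - 3*sqrt(2))*(s - 2*sqrt(2))*(s + sqrt(2)/2)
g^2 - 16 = (g - 4)*(g + 4)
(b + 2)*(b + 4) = b^2 + 6*b + 8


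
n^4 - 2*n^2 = n^2*(n - sqrt(2))*(n + sqrt(2))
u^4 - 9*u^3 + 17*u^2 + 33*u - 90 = (u - 5)*(u - 3)^2*(u + 2)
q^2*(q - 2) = q^3 - 2*q^2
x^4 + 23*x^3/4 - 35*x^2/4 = x^2*(x - 5/4)*(x + 7)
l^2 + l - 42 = (l - 6)*(l + 7)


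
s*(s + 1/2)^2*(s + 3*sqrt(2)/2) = s^4 + s^3 + 3*sqrt(2)*s^3/2 + s^2/4 + 3*sqrt(2)*s^2/2 + 3*sqrt(2)*s/8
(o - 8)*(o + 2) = o^2 - 6*o - 16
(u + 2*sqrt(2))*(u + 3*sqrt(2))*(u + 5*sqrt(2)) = u^3 + 10*sqrt(2)*u^2 + 62*u + 60*sqrt(2)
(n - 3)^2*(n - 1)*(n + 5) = n^4 - 2*n^3 - 20*n^2 + 66*n - 45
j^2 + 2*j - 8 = (j - 2)*(j + 4)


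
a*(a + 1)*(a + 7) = a^3 + 8*a^2 + 7*a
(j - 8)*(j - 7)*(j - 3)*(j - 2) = j^4 - 20*j^3 + 137*j^2 - 370*j + 336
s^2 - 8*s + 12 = (s - 6)*(s - 2)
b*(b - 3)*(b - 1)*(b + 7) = b^4 + 3*b^3 - 25*b^2 + 21*b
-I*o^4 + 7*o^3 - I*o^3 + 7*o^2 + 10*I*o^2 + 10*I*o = o*(o + 2*I)*(o + 5*I)*(-I*o - I)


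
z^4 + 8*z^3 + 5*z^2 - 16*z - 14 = (z + 1)*(z + 7)*(z - sqrt(2))*(z + sqrt(2))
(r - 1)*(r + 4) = r^2 + 3*r - 4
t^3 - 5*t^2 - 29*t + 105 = (t - 7)*(t - 3)*(t + 5)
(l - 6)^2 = l^2 - 12*l + 36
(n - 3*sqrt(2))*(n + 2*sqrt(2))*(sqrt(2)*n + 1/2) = sqrt(2)*n^3 - 3*n^2/2 - 25*sqrt(2)*n/2 - 6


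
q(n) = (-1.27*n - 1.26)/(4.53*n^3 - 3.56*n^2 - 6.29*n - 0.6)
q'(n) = (-1.27*n - 1.26)*(-13.59*n^2 + 7.12*n + 6.29)/(4.53*n^3 - 3.56*n^2 - 6.29*n - 0.6)^2 - 1.27/(4.53*n^3 - 3.56*n^2 - 6.29*n - 0.6)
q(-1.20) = -0.04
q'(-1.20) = 0.05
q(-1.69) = -0.04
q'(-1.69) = -0.02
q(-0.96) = 0.02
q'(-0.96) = 0.84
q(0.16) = 0.87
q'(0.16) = -2.92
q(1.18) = 0.50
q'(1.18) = 0.61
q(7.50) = -0.01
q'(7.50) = 0.00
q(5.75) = -0.01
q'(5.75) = 0.01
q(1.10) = 0.46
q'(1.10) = 0.40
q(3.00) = -0.07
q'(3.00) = 0.08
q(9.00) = -0.00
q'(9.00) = 0.00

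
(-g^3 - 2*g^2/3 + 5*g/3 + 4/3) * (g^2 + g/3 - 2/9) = -g^5 - g^4 + 5*g^3/3 + 55*g^2/27 + 2*g/27 - 8/27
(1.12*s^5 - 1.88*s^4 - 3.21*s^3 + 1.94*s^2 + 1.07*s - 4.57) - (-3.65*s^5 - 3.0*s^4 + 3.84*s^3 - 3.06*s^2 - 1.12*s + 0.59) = 4.77*s^5 + 1.12*s^4 - 7.05*s^3 + 5.0*s^2 + 2.19*s - 5.16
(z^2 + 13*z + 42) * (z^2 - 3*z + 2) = z^4 + 10*z^3 + 5*z^2 - 100*z + 84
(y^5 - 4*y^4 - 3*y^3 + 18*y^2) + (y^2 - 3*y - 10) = y^5 - 4*y^4 - 3*y^3 + 19*y^2 - 3*y - 10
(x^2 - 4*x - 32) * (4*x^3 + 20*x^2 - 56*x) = 4*x^5 + 4*x^4 - 264*x^3 - 416*x^2 + 1792*x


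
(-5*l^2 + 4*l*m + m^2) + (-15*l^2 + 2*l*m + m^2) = -20*l^2 + 6*l*m + 2*m^2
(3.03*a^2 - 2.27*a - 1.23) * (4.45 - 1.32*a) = -3.9996*a^3 + 16.4799*a^2 - 8.4779*a - 5.4735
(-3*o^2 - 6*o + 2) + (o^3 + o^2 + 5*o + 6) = o^3 - 2*o^2 - o + 8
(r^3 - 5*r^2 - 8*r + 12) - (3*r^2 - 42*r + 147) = r^3 - 8*r^2 + 34*r - 135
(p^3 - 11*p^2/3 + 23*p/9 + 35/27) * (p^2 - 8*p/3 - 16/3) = p^5 - 19*p^4/3 + 7*p^3 + 379*p^2/27 - 1384*p/81 - 560/81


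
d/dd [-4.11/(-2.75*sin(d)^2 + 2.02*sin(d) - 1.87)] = (8.3022 - 22.605*sin(d))*cos(d)/(2.75*sin(d)^2 - 2.02*sin(d) + 1.87)^2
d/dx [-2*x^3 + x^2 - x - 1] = -6*x^2 + 2*x - 1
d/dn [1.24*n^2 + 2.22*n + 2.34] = 2.48*n + 2.22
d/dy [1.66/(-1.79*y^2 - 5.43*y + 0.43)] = (5.9428*y + 9.0138)/(1.79*y^2 + 5.43*y - 0.43)^2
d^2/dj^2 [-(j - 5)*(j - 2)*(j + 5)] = 4 - 6*j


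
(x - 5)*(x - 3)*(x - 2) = x^3 - 10*x^2 + 31*x - 30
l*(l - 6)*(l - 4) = l^3 - 10*l^2 + 24*l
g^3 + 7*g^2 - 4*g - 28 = (g - 2)*(g + 2)*(g + 7)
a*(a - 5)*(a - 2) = a^3 - 7*a^2 + 10*a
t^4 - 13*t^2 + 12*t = t*(t - 3)*(t - 1)*(t + 4)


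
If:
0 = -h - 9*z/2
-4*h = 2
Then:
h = -1/2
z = 1/9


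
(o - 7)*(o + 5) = o^2 - 2*o - 35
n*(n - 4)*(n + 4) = n^3 - 16*n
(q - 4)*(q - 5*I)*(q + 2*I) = q^3 - 4*q^2 - 3*I*q^2 + 10*q + 12*I*q - 40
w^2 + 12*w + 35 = (w + 5)*(w + 7)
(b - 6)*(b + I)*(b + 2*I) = b^3 - 6*b^2 + 3*I*b^2 - 2*b - 18*I*b + 12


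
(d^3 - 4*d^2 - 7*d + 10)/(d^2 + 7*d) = (d^3 - 4*d^2 - 7*d + 10)/(d*(d + 7))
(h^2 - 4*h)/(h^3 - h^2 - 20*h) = (4 - h)/(-h^2 + h + 20)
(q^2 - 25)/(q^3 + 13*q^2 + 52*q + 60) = (q - 5)/(q^2 + 8*q + 12)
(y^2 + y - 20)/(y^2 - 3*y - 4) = (y + 5)/(y + 1)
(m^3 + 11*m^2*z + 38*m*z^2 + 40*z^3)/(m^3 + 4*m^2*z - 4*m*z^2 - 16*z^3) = (-m - 5*z)/(-m + 2*z)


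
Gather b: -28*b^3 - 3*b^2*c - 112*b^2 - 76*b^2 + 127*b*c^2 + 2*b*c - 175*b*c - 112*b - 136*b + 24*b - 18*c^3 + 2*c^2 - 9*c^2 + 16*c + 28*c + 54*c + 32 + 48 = -28*b^3 + b^2*(-3*c - 188) + b*(127*c^2 - 173*c - 224) - 18*c^3 - 7*c^2 + 98*c + 80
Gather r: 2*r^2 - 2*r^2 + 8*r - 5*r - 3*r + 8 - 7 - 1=0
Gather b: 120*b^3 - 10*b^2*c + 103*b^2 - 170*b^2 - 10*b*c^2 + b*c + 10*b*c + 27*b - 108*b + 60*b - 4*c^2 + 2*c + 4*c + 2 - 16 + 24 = 120*b^3 + b^2*(-10*c - 67) + b*(-10*c^2 + 11*c - 21) - 4*c^2 + 6*c + 10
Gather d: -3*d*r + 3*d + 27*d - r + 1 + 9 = d*(30 - 3*r) - r + 10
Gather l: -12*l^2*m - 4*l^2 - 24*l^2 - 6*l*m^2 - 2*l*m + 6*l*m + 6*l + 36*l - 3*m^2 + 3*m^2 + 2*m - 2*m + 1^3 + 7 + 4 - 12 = l^2*(-12*m - 28) + l*(-6*m^2 + 4*m + 42)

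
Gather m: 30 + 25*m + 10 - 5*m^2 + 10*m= -5*m^2 + 35*m + 40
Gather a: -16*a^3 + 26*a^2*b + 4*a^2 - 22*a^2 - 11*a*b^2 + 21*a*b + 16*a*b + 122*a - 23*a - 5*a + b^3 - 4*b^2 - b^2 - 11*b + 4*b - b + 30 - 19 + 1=-16*a^3 + a^2*(26*b - 18) + a*(-11*b^2 + 37*b + 94) + b^3 - 5*b^2 - 8*b + 12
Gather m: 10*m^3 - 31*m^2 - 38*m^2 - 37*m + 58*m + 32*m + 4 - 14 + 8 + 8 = 10*m^3 - 69*m^2 + 53*m + 6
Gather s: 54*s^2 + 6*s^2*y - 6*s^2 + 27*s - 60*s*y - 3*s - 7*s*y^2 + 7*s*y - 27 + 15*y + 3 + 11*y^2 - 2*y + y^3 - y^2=s^2*(6*y + 48) + s*(-7*y^2 - 53*y + 24) + y^3 + 10*y^2 + 13*y - 24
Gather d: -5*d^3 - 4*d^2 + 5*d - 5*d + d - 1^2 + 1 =-5*d^3 - 4*d^2 + d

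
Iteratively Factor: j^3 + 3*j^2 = (j)*(j^2 + 3*j) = j^2*(j + 3)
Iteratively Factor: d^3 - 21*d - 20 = (d + 4)*(d^2 - 4*d - 5) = (d - 5)*(d + 4)*(d + 1)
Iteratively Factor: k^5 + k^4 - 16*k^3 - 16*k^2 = (k)*(k^4 + k^3 - 16*k^2 - 16*k) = k*(k + 1)*(k^3 - 16*k) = k^2*(k + 1)*(k^2 - 16) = k^2*(k + 1)*(k + 4)*(k - 4)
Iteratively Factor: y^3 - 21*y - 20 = (y + 4)*(y^2 - 4*y - 5) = (y + 1)*(y + 4)*(y - 5)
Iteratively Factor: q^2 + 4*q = (q)*(q + 4)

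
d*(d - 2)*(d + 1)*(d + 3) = d^4 + 2*d^3 - 5*d^2 - 6*d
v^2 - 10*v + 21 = (v - 7)*(v - 3)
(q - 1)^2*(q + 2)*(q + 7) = q^4 + 7*q^3 - 3*q^2 - 19*q + 14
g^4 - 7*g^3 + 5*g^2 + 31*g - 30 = (g - 5)*(g - 3)*(g - 1)*(g + 2)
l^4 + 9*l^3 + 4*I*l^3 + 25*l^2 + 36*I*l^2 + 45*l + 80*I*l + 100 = (l + 4)*(l + 5)*(l - I)*(l + 5*I)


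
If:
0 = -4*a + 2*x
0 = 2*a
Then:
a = 0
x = 0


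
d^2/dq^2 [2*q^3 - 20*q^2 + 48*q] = 12*q - 40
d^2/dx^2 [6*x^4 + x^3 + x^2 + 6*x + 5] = 72*x^2 + 6*x + 2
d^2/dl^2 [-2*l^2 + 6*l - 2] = -4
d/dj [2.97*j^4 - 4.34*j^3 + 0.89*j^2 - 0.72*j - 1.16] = 11.88*j^3 - 13.02*j^2 + 1.78*j - 0.72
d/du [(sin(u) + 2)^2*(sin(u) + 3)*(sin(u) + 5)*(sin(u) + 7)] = (5*sin(u)^4 + 76*sin(u)^3 + 405*sin(u)^2 + 898*sin(u) + 704)*cos(u)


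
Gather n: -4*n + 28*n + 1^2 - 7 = 24*n - 6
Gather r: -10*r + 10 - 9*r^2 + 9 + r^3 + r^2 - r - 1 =r^3 - 8*r^2 - 11*r + 18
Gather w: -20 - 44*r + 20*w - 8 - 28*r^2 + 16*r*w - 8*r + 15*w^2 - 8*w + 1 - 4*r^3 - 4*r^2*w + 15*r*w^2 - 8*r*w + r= -4*r^3 - 28*r^2 - 51*r + w^2*(15*r + 15) + w*(-4*r^2 + 8*r + 12) - 27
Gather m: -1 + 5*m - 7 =5*m - 8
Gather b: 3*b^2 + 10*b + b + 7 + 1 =3*b^2 + 11*b + 8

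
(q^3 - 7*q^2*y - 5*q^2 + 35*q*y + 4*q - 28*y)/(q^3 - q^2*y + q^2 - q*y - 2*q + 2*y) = (-q^2 + 7*q*y + 4*q - 28*y)/(-q^2 + q*y - 2*q + 2*y)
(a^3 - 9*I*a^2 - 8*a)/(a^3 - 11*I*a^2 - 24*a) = (a - I)/(a - 3*I)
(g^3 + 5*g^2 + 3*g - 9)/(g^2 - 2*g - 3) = (-g^3 - 5*g^2 - 3*g + 9)/(-g^2 + 2*g + 3)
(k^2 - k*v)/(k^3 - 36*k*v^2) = (k - v)/(k^2 - 36*v^2)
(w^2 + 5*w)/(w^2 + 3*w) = (w + 5)/(w + 3)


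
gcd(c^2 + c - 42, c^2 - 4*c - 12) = c - 6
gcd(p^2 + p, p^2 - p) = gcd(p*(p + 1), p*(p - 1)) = p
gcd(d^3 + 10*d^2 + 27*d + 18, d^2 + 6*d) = d + 6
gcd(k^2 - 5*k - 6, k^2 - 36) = k - 6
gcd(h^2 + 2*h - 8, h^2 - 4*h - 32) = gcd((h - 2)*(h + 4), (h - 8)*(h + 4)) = h + 4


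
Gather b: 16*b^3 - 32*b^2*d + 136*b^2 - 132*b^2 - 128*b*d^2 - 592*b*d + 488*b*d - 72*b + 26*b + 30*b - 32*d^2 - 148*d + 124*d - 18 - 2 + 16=16*b^3 + b^2*(4 - 32*d) + b*(-128*d^2 - 104*d - 16) - 32*d^2 - 24*d - 4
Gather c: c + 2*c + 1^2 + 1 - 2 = 3*c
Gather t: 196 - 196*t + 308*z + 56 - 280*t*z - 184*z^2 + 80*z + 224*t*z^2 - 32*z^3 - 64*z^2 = t*(224*z^2 - 280*z - 196) - 32*z^3 - 248*z^2 + 388*z + 252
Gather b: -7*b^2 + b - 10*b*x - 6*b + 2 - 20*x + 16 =-7*b^2 + b*(-10*x - 5) - 20*x + 18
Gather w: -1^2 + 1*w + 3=w + 2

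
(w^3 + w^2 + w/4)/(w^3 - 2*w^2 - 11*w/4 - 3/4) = w/(w - 3)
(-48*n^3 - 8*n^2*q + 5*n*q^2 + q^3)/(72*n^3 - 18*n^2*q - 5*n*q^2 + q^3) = (4*n + q)/(-6*n + q)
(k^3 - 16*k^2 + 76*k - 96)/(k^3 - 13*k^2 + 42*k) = (k^2 - 10*k + 16)/(k*(k - 7))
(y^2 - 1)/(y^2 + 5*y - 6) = (y + 1)/(y + 6)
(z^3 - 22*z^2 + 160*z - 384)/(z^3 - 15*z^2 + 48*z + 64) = (z - 6)/(z + 1)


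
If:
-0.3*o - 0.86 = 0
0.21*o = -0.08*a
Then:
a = 7.52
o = -2.87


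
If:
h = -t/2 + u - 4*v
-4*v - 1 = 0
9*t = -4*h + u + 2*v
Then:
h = 17*u/14 + 37/28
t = -3*u/7 - 9/14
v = -1/4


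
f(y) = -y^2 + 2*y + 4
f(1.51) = 4.74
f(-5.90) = -42.61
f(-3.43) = -14.62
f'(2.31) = -2.62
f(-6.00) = -44.00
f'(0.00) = 2.00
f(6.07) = -20.70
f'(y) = 2 - 2*y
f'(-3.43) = 8.86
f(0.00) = 4.00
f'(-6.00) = 14.00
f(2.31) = 3.28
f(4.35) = -6.22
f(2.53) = 2.66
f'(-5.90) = 13.80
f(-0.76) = 1.90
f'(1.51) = -1.02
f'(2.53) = -3.06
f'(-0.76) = 3.52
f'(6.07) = -10.14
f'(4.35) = -6.70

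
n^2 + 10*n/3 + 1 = (n + 1/3)*(n + 3)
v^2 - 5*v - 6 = (v - 6)*(v + 1)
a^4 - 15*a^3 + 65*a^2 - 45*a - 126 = (a - 7)*(a - 6)*(a - 3)*(a + 1)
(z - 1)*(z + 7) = z^2 + 6*z - 7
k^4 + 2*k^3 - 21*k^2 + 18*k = k*(k - 3)*(k - 1)*(k + 6)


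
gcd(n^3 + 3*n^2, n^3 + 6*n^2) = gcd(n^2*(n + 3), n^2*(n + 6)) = n^2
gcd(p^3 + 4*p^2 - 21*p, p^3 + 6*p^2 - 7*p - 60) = p - 3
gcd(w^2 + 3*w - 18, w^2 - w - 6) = w - 3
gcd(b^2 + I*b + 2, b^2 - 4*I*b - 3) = b - I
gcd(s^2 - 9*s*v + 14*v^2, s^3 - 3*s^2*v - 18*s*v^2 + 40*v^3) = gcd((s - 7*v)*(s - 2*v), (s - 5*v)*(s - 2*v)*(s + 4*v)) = s - 2*v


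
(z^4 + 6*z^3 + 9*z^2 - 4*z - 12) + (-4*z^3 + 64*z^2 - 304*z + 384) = z^4 + 2*z^3 + 73*z^2 - 308*z + 372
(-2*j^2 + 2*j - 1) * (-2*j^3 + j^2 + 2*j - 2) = 4*j^5 - 6*j^4 + 7*j^2 - 6*j + 2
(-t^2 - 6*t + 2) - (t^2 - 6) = -2*t^2 - 6*t + 8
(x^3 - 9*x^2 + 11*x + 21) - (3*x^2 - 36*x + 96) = x^3 - 12*x^2 + 47*x - 75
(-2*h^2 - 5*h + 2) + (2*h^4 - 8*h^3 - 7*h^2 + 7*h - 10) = 2*h^4 - 8*h^3 - 9*h^2 + 2*h - 8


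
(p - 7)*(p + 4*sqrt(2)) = p^2 - 7*p + 4*sqrt(2)*p - 28*sqrt(2)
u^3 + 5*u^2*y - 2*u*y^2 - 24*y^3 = (u - 2*y)*(u + 3*y)*(u + 4*y)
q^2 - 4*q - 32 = (q - 8)*(q + 4)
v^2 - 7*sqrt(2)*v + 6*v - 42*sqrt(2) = (v + 6)*(v - 7*sqrt(2))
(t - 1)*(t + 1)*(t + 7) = t^3 + 7*t^2 - t - 7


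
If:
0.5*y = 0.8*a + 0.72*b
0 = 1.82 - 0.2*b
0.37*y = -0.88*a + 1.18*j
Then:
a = 0.625*y - 8.19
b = 9.10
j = 0.779661016949153*y - 6.10779661016949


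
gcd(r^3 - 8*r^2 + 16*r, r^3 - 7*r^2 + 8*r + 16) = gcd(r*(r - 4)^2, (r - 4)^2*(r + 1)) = r^2 - 8*r + 16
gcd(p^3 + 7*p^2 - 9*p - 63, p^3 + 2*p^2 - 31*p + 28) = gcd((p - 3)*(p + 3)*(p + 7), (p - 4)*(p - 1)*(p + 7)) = p + 7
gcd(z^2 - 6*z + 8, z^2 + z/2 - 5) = z - 2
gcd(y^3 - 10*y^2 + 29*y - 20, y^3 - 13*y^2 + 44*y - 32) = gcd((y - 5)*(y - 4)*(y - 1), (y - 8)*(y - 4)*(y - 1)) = y^2 - 5*y + 4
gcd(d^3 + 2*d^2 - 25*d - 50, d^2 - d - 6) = d + 2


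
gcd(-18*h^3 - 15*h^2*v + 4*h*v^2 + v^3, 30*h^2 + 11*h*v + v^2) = 6*h + v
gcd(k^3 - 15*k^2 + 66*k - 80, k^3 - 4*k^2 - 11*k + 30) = k^2 - 7*k + 10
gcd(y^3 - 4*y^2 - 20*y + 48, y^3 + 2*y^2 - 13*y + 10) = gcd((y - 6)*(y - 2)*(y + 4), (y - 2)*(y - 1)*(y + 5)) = y - 2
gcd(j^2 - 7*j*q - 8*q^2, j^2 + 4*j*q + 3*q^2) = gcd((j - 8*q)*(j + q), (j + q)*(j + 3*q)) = j + q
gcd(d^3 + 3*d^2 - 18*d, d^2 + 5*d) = d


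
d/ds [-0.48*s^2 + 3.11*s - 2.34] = 3.11 - 0.96*s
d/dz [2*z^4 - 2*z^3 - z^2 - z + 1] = 8*z^3 - 6*z^2 - 2*z - 1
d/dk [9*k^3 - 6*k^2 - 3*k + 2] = 27*k^2 - 12*k - 3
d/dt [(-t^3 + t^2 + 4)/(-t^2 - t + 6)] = (t^2 + 6*t + 1)/(t^2 + 6*t + 9)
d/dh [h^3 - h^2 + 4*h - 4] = 3*h^2 - 2*h + 4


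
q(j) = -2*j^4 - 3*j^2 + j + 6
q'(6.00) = -1763.00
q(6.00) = -2688.00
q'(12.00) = -13895.00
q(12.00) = -41886.00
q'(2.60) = -155.21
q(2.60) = -103.08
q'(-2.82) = 197.33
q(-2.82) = -147.16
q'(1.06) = -14.89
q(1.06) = 1.16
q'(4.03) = -546.79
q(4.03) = -566.23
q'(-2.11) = 88.81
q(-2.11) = -49.11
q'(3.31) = -308.98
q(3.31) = -263.63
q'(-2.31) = 113.47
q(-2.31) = -69.27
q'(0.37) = -1.63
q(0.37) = 5.92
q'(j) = -8*j^3 - 6*j + 1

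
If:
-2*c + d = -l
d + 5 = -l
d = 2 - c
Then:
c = -5/2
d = 9/2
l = -19/2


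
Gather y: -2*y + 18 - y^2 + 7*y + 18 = -y^2 + 5*y + 36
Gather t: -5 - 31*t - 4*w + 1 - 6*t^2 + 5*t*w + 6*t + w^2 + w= -6*t^2 + t*(5*w - 25) + w^2 - 3*w - 4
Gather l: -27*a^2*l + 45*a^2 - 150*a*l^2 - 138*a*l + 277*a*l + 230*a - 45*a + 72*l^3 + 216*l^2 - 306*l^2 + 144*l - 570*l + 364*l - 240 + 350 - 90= 45*a^2 + 185*a + 72*l^3 + l^2*(-150*a - 90) + l*(-27*a^2 + 139*a - 62) + 20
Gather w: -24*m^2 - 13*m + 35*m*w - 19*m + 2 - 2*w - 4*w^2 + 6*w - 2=-24*m^2 - 32*m - 4*w^2 + w*(35*m + 4)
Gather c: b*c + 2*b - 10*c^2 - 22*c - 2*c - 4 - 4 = 2*b - 10*c^2 + c*(b - 24) - 8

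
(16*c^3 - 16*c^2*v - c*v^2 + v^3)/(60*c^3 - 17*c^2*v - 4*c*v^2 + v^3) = (4*c^2 - 5*c*v + v^2)/(15*c^2 - 8*c*v + v^2)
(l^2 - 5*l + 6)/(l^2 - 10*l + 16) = (l - 3)/(l - 8)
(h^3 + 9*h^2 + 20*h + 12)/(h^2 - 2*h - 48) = (h^2 + 3*h + 2)/(h - 8)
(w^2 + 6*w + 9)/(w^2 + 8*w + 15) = (w + 3)/(w + 5)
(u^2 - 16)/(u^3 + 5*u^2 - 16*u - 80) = 1/(u + 5)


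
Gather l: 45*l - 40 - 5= 45*l - 45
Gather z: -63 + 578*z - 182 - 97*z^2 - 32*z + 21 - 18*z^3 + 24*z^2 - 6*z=-18*z^3 - 73*z^2 + 540*z - 224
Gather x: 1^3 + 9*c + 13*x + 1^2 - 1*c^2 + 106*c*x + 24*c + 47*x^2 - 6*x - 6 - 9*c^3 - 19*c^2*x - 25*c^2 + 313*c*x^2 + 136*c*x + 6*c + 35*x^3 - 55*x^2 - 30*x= -9*c^3 - 26*c^2 + 39*c + 35*x^3 + x^2*(313*c - 8) + x*(-19*c^2 + 242*c - 23) - 4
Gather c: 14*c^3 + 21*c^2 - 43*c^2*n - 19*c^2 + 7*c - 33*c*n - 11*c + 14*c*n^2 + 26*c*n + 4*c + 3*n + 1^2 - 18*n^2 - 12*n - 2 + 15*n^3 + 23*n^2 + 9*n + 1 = 14*c^3 + c^2*(2 - 43*n) + c*(14*n^2 - 7*n) + 15*n^3 + 5*n^2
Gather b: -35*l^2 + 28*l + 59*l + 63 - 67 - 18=-35*l^2 + 87*l - 22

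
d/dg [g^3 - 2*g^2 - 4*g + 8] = 3*g^2 - 4*g - 4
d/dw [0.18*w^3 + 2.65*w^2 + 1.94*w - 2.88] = 0.54*w^2 + 5.3*w + 1.94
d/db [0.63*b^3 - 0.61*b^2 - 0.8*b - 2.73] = 1.89*b^2 - 1.22*b - 0.8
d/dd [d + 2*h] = 1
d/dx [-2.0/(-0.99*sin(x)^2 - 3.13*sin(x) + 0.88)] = -(3.96*sin(x) + 6.26)*cos(x)/(0.99*sin(x)^2 + 3.13*sin(x) - 0.88)^2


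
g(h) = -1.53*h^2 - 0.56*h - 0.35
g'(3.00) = -9.74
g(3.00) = -15.80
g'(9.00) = -28.10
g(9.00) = -129.32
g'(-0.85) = 2.04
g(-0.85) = -0.98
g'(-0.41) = 0.69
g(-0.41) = -0.38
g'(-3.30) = 9.54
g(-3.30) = -15.16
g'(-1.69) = 4.61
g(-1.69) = -3.77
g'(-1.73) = 4.73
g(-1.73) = -3.96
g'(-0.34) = 0.48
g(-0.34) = -0.34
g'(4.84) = -15.37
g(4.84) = -38.90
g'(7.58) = -23.75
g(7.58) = -92.50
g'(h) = -3.06*h - 0.56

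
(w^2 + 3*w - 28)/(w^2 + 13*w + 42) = (w - 4)/(w + 6)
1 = 1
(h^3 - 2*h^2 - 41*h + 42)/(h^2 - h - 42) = h - 1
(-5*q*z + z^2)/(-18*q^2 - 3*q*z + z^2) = z*(5*q - z)/(18*q^2 + 3*q*z - z^2)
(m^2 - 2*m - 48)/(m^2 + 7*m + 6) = (m - 8)/(m + 1)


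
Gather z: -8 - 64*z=-64*z - 8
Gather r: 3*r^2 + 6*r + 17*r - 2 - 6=3*r^2 + 23*r - 8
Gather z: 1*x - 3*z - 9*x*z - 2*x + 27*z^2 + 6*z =-x + 27*z^2 + z*(3 - 9*x)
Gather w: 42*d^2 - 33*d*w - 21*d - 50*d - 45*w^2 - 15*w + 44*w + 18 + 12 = 42*d^2 - 71*d - 45*w^2 + w*(29 - 33*d) + 30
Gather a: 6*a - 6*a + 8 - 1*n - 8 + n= 0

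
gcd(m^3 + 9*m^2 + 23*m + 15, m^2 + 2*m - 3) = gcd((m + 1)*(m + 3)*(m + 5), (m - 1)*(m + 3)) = m + 3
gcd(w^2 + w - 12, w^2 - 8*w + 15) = w - 3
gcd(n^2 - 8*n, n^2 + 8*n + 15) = 1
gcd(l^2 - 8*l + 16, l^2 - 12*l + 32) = l - 4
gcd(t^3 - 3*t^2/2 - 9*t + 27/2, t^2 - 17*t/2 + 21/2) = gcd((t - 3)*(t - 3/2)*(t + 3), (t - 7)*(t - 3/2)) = t - 3/2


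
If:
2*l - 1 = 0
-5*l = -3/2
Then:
No Solution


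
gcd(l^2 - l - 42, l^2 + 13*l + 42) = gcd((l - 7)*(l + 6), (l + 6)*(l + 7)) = l + 6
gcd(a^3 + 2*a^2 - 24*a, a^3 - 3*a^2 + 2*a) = a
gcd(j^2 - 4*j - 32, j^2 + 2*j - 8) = j + 4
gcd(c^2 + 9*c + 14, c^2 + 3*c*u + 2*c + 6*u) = c + 2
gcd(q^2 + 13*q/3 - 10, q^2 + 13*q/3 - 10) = q^2 + 13*q/3 - 10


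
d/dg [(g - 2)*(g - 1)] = 2*g - 3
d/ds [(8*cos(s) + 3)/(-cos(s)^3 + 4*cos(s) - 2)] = 4*(103*sin(s) - 16*sin(2*s) - 9*sin(3*s) - 8*sin(4*s))/(13*cos(s) - cos(3*s) - 8)^2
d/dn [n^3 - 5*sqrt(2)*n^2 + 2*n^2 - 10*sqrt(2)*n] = 3*n^2 - 10*sqrt(2)*n + 4*n - 10*sqrt(2)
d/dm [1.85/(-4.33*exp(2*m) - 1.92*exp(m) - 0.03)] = (16.021*exp(m) + 3.552)*exp(m)/(4.33*exp(2*m) + 1.92*exp(m) + 0.03)^2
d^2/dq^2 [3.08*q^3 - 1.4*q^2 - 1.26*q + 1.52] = 18.48*q - 2.8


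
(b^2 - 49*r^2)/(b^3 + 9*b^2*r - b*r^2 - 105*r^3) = (-b + 7*r)/(-b^2 - 2*b*r + 15*r^2)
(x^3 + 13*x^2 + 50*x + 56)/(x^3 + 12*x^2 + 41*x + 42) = (x + 4)/(x + 3)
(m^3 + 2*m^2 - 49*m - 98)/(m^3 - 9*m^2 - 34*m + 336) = (m^2 + 9*m + 14)/(m^2 - 2*m - 48)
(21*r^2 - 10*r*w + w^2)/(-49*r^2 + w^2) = (-3*r + w)/(7*r + w)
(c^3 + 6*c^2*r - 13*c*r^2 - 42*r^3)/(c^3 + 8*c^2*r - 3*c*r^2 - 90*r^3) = (c^2 + 9*c*r + 14*r^2)/(c^2 + 11*c*r + 30*r^2)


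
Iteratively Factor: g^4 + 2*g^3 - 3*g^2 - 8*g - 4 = (g + 1)*(g^3 + g^2 - 4*g - 4) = (g + 1)*(g + 2)*(g^2 - g - 2) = (g - 2)*(g + 1)*(g + 2)*(g + 1)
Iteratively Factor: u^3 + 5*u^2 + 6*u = (u + 3)*(u^2 + 2*u) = u*(u + 3)*(u + 2)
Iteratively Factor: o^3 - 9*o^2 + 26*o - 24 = (o - 2)*(o^2 - 7*o + 12) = (o - 4)*(o - 2)*(o - 3)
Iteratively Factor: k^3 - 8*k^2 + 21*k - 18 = (k - 2)*(k^2 - 6*k + 9) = (k - 3)*(k - 2)*(k - 3)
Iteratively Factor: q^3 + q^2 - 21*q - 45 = (q + 3)*(q^2 - 2*q - 15) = (q + 3)^2*(q - 5)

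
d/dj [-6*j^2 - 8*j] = -12*j - 8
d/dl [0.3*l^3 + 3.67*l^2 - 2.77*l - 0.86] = 0.9*l^2 + 7.34*l - 2.77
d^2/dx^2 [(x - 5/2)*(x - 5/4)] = 2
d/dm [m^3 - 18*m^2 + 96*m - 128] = 3*m^2 - 36*m + 96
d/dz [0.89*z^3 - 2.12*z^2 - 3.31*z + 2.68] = 2.67*z^2 - 4.24*z - 3.31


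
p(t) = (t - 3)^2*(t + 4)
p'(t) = (t - 3)^2 + (t + 4)*(2*t - 6) = (t - 3)*(3*t + 5)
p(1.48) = 12.66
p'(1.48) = -14.35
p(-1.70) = 50.81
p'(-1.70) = 0.47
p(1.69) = 9.76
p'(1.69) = -13.19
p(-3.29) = 28.09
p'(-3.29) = 30.63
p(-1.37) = 50.22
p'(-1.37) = -3.89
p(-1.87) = 50.52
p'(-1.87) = 2.97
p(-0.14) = 38.06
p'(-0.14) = -14.38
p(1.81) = 8.23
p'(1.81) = -12.41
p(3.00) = 0.00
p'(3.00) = 0.00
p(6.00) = 90.00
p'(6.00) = 69.00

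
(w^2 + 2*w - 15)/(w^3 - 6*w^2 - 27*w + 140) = (w - 3)/(w^2 - 11*w + 28)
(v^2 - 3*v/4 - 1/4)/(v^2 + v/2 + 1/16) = 4*(v - 1)/(4*v + 1)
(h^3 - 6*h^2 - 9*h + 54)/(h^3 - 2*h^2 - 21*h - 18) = (h - 3)/(h + 1)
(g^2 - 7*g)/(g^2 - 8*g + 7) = g/(g - 1)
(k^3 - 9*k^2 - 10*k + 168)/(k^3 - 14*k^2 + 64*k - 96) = (k^2 - 3*k - 28)/(k^2 - 8*k + 16)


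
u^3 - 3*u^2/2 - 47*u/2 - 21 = (u - 6)*(u + 1)*(u + 7/2)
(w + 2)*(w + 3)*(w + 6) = w^3 + 11*w^2 + 36*w + 36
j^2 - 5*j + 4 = (j - 4)*(j - 1)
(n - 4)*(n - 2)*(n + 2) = n^3 - 4*n^2 - 4*n + 16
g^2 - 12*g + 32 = (g - 8)*(g - 4)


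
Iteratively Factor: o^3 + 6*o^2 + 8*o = (o + 4)*(o^2 + 2*o) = (o + 2)*(o + 4)*(o)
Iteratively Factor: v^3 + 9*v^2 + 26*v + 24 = (v + 2)*(v^2 + 7*v + 12) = (v + 2)*(v + 4)*(v + 3)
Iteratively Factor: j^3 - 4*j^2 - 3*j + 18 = (j - 3)*(j^2 - j - 6) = (j - 3)*(j + 2)*(j - 3)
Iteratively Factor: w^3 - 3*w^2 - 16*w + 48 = (w - 3)*(w^2 - 16) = (w - 3)*(w + 4)*(w - 4)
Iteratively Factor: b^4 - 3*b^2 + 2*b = (b - 1)*(b^3 + b^2 - 2*b) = b*(b - 1)*(b^2 + b - 2) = b*(b - 1)^2*(b + 2)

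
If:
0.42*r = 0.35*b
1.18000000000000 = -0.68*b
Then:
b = -1.74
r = -1.45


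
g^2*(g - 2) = g^3 - 2*g^2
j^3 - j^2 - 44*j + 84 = (j - 6)*(j - 2)*(j + 7)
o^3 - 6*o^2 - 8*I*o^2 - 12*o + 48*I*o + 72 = (o - 6)*(o - 6*I)*(o - 2*I)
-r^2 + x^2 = (-r + x)*(r + x)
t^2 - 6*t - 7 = (t - 7)*(t + 1)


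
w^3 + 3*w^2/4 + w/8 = w*(w + 1/4)*(w + 1/2)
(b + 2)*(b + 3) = b^2 + 5*b + 6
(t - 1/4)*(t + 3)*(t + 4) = t^3 + 27*t^2/4 + 41*t/4 - 3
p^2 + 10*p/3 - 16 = (p - 8/3)*(p + 6)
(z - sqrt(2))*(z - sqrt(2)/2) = z^2 - 3*sqrt(2)*z/2 + 1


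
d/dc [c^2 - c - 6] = 2*c - 1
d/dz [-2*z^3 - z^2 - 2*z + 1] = -6*z^2 - 2*z - 2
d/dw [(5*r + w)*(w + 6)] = 5*r + 2*w + 6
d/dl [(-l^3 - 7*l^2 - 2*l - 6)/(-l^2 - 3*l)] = (l^4 + 6*l^3 + 19*l^2 - 12*l - 18)/(l^2*(l^2 + 6*l + 9))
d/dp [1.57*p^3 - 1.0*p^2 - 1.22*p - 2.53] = 4.71*p^2 - 2.0*p - 1.22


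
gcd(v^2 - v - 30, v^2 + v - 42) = v - 6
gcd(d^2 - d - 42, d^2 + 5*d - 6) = d + 6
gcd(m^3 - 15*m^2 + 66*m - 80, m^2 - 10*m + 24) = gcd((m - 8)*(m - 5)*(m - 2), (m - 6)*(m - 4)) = 1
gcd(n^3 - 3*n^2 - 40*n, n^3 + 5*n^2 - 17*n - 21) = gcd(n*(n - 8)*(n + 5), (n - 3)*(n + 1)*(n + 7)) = 1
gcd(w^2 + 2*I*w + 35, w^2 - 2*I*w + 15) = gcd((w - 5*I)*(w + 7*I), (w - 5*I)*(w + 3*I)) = w - 5*I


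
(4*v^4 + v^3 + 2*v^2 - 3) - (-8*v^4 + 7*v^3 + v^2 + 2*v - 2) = 12*v^4 - 6*v^3 + v^2 - 2*v - 1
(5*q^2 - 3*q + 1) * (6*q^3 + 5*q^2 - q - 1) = 30*q^5 + 7*q^4 - 14*q^3 + 3*q^2 + 2*q - 1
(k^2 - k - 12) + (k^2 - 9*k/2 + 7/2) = 2*k^2 - 11*k/2 - 17/2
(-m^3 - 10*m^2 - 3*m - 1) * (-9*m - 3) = 9*m^4 + 93*m^3 + 57*m^2 + 18*m + 3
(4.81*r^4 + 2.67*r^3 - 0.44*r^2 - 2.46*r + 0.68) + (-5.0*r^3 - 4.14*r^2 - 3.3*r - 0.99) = 4.81*r^4 - 2.33*r^3 - 4.58*r^2 - 5.76*r - 0.31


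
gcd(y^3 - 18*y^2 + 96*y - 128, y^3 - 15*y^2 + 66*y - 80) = y^2 - 10*y + 16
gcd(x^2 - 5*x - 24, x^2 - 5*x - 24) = x^2 - 5*x - 24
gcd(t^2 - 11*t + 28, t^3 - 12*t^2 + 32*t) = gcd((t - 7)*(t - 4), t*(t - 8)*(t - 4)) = t - 4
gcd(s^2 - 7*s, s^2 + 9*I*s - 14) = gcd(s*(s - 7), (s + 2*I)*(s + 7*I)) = 1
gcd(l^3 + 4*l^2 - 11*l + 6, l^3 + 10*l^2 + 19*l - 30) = l^2 + 5*l - 6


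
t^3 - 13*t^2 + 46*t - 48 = (t - 8)*(t - 3)*(t - 2)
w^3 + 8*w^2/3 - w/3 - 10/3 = (w - 1)*(w + 5/3)*(w + 2)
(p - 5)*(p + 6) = p^2 + p - 30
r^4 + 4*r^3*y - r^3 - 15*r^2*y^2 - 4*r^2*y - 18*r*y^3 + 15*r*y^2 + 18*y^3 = (r - 1)*(r - 3*y)*(r + y)*(r + 6*y)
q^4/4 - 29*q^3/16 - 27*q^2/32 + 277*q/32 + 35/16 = (q/4 + 1/2)*(q - 7)*(q - 5/2)*(q + 1/4)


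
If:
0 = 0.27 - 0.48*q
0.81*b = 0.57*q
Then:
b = 0.40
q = 0.56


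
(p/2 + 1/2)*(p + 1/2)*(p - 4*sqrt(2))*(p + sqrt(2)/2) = p^4/2 - 7*sqrt(2)*p^3/4 + 3*p^3/4 - 21*sqrt(2)*p^2/8 - 7*p^2/4 - 3*p - 7*sqrt(2)*p/8 - 1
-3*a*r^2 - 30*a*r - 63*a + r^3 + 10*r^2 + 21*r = (-3*a + r)*(r + 3)*(r + 7)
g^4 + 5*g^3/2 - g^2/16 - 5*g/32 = g*(g - 1/4)*(g + 1/4)*(g + 5/2)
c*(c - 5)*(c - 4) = c^3 - 9*c^2 + 20*c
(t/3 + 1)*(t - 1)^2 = t^3/3 + t^2/3 - 5*t/3 + 1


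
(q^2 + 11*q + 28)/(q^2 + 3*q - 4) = (q + 7)/(q - 1)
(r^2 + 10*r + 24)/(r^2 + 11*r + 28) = (r + 6)/(r + 7)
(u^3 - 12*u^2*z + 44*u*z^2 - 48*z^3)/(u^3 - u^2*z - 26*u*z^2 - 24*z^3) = (u^2 - 6*u*z + 8*z^2)/(u^2 + 5*u*z + 4*z^2)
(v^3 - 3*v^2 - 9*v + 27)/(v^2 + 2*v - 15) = (v^2 - 9)/(v + 5)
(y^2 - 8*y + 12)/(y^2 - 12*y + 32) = (y^2 - 8*y + 12)/(y^2 - 12*y + 32)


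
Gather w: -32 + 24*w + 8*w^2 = 8*w^2 + 24*w - 32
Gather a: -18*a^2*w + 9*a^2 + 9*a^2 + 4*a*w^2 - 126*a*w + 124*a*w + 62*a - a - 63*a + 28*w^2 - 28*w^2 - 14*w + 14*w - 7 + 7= a^2*(18 - 18*w) + a*(4*w^2 - 2*w - 2)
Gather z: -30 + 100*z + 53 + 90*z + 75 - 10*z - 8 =180*z + 90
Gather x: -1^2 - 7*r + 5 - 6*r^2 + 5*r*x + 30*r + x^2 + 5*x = -6*r^2 + 23*r + x^2 + x*(5*r + 5) + 4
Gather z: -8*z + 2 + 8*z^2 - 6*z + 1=8*z^2 - 14*z + 3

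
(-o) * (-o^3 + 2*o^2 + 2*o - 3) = o^4 - 2*o^3 - 2*o^2 + 3*o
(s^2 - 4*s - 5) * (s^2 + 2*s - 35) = s^4 - 2*s^3 - 48*s^2 + 130*s + 175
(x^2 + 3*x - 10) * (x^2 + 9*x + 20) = x^4 + 12*x^3 + 37*x^2 - 30*x - 200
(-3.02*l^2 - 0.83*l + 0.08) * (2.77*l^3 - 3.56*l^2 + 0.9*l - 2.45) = -8.3654*l^5 + 8.4521*l^4 + 0.4584*l^3 + 6.3672*l^2 + 2.1055*l - 0.196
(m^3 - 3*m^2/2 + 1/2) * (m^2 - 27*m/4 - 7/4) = m^5 - 33*m^4/4 + 67*m^3/8 + 25*m^2/8 - 27*m/8 - 7/8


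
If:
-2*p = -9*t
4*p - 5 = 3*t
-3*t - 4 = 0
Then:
No Solution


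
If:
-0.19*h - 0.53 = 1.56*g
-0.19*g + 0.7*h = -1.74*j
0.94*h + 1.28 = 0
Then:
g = -0.17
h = -1.36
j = 0.53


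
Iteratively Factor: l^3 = (l)*(l^2) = l^2*(l)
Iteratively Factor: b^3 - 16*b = (b - 4)*(b^2 + 4*b) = (b - 4)*(b + 4)*(b)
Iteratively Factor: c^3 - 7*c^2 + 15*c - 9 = (c - 1)*(c^2 - 6*c + 9) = (c - 3)*(c - 1)*(c - 3)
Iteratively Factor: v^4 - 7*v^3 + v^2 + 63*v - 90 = (v + 3)*(v^3 - 10*v^2 + 31*v - 30) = (v - 3)*(v + 3)*(v^2 - 7*v + 10) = (v - 5)*(v - 3)*(v + 3)*(v - 2)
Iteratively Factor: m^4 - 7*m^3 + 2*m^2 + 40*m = (m - 5)*(m^3 - 2*m^2 - 8*m) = (m - 5)*(m + 2)*(m^2 - 4*m) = (m - 5)*(m - 4)*(m + 2)*(m)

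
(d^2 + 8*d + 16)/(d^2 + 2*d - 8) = (d + 4)/(d - 2)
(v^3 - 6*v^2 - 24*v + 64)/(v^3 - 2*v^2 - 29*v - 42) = (-v^3 + 6*v^2 + 24*v - 64)/(-v^3 + 2*v^2 + 29*v + 42)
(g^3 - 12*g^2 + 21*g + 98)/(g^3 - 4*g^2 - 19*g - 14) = (g - 7)/(g + 1)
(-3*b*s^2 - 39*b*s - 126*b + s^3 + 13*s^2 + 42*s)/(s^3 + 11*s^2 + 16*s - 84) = (-3*b + s)/(s - 2)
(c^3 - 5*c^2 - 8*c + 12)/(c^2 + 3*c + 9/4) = 4*(c^3 - 5*c^2 - 8*c + 12)/(4*c^2 + 12*c + 9)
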